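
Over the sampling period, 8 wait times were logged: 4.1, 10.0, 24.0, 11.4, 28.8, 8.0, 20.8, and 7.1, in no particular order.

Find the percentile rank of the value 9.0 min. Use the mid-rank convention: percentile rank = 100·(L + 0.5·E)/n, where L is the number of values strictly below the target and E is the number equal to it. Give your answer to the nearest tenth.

37.5

Sorted: 4.1, 7.1, 8.0, 10.0, 11.4, 20.8, 24.0, 28.8.
Count below 9.0: L = 3; count equal: E = 0; n = 8.
Percentile rank = 100·(3 + 0.5·0)/8 = 100·3/8 = 37.5.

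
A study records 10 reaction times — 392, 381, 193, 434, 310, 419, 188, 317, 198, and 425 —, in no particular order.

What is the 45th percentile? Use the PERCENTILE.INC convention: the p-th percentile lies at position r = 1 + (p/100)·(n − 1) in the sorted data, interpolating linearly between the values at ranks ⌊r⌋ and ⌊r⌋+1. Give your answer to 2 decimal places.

320.20

Sorted: 188, 193, 198, 310, 317, 381, 392, 419, 425, 434.
n = 10.
r = 1 + (45/100)·(10 − 1) = 1 + 4.05 = 5.05.
Rank 5 is 317 and rank 6 is 381.
Interpolate: 317 + 0.05·(381 − 317) = 317 + 0.05·64 = 320.2.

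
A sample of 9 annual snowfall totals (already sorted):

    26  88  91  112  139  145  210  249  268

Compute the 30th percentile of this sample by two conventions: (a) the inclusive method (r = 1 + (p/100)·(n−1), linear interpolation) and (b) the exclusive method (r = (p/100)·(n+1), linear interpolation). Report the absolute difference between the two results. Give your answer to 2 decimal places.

n = 9.
(a) r = 3.4; between ranks 3 (91) and 4 (112): 99.4.
(b) r = 3 → value at rank 3 = 91.
|99.4 − 91| = 8.4.

8.40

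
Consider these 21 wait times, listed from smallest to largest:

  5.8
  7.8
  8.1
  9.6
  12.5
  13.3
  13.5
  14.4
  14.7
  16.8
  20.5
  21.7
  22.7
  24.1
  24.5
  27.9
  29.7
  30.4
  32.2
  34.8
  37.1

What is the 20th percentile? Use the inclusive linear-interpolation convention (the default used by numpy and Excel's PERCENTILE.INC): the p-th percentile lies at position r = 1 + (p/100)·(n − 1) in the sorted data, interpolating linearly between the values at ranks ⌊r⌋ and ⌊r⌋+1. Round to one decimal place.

n = 21.
r = 1 + (20/100)·(21 − 1) = 1 + 4 = 5.
r is an integer, so P20 is the value at rank 5: 12.5.

12.5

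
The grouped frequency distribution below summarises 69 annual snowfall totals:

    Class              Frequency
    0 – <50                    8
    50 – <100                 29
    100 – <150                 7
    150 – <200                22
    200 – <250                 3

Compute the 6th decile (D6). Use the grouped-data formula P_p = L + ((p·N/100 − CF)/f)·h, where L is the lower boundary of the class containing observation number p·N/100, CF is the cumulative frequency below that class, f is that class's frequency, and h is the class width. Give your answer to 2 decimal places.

131.43

N = 69; target position k = 60/100 · 69 = 41.4.
Cumulative frequencies: 8, 37, 44, 66, 69.
Observation 41.4 falls in the class 100 – <150.
L = 100, CF = 37, f = 7, h = 50.
P60 = 100 + ((41.4 − 37)/7)·50 = 100 + 31.4286 = 131.429.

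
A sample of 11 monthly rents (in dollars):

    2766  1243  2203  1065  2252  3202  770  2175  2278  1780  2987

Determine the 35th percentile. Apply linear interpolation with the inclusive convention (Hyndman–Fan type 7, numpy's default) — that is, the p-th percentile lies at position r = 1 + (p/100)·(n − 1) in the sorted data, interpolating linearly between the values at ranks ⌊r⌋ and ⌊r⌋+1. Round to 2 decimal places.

1977.50

Sorted: 770, 1065, 1243, 1780, 2175, 2203, 2252, 2278, 2766, 2987, 3202.
n = 11.
r = 1 + (35/100)·(11 − 1) = 1 + 3.5 = 4.5.
Rank 4 is 1780 and rank 5 is 2175.
Interpolate: 1780 + 0.5·(2175 − 1780) = 1780 + 0.5·395 = 1977.5.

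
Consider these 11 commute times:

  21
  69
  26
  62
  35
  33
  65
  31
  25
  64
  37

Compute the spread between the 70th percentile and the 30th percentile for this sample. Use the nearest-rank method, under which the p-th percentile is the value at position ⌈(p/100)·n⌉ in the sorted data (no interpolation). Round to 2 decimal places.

31.00

Sorted: 21, 25, 26, 31, 33, 35, 37, 62, 64, 65, 69.
n = 11.
P30: rank ⌈30/100·11⌉ = 4 → 31.
P70: rank ⌈70/100·11⌉ = 8 → 62.
Difference: 62 − 31 = 31.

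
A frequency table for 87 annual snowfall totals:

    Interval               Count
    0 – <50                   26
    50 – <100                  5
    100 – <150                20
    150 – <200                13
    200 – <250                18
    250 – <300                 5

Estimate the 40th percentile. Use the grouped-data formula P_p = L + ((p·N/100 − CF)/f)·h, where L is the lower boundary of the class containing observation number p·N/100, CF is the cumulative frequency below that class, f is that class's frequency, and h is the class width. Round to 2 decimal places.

109.50

N = 87; target position k = 40/100 · 87 = 34.8.
Cumulative frequencies: 26, 31, 51, 64, 82, 87.
Observation 34.8 falls in the class 100 – <150.
L = 100, CF = 31, f = 20, h = 50.
P40 = 100 + ((34.8 − 31)/20)·50 = 100 + 9.5 = 109.5.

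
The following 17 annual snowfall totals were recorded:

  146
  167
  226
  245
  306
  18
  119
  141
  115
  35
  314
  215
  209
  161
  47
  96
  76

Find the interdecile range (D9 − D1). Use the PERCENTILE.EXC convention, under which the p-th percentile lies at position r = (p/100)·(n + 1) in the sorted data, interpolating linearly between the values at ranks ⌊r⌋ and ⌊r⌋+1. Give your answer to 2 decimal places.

Sorted: 18, 35, 47, 76, 96, 115, 119, 141, 146, 161, 167, 209, 215, 226, 245, 306, 314.
n = 17.
P10: r = 1.8; ranks 1–2 are 18, 35; interpolating gives 31.6.
P90: r = 16.2; ranks 16–17 are 306, 314; interpolating gives 307.6.
Difference: 307.6 − 31.6 = 276.

276.00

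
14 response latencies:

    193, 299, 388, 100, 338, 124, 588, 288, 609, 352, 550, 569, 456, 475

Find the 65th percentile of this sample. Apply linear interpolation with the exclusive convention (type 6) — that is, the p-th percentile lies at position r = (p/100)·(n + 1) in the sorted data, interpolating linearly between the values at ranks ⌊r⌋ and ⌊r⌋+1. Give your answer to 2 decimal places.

470.25

Sorted: 100, 124, 193, 288, 299, 338, 352, 388, 456, 475, 550, 569, 588, 609.
n = 14.
r = (65/100)·(14 + 1) = 9.75.
Rank 9 is 456 and rank 10 is 475.
Interpolate: 456 + 0.75·(475 − 456) = 456 + 0.75·19 = 470.25.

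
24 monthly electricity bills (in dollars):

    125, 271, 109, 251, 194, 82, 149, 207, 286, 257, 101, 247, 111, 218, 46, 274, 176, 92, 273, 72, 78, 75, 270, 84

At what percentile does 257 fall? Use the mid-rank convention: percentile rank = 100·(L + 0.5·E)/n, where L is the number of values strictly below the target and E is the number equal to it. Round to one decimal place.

77.1

Sorted: 46, 72, 75, 78, 82, 84, 92, 101, 109, 111, 125, 149, 176, 194, 207, 218, 247, 251, 257, 270, 271, 273, 274, 286.
Count below 257: L = 18; count equal: E = 1; n = 24.
Percentile rank = 100·(18 + 0.5·1)/24 = 100·18.5/24 = 77.08.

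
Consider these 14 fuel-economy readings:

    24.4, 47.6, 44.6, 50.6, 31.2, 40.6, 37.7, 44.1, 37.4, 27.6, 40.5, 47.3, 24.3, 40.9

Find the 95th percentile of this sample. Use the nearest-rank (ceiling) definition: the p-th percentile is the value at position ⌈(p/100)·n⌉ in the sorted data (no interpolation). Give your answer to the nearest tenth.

Sorted: 24.3, 24.4, 27.6, 31.2, 37.4, 37.7, 40.5, 40.6, 40.9, 44.1, 44.6, 47.3, 47.6, 50.6.
n = 14.
Position = ⌈95/100 · 14⌉ = ⌈13.3⌉ = 14.
The value at rank 14 is 50.6.

50.6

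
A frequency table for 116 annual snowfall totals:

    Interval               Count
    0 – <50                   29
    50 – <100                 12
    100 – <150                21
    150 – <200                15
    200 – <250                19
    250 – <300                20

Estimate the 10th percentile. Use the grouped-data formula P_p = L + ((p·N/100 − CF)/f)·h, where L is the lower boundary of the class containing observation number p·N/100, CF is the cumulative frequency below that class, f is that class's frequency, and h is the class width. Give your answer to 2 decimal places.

N = 116; target position k = 10/100 · 116 = 11.6.
Cumulative frequencies: 29, 41, 62, 77, 96, 116.
Observation 11.6 falls in the class 0 – <50.
L = 0, CF = 0, f = 29, h = 50.
P10 = 0 + ((11.6 − 0)/29)·50 = 0 + 20 = 20.

20.00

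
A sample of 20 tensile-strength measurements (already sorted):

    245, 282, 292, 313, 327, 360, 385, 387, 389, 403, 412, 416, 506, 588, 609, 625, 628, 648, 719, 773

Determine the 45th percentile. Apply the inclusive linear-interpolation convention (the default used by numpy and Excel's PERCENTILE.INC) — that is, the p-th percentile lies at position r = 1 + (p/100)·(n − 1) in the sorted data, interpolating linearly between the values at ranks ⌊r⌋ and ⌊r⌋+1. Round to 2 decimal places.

396.70

n = 20.
r = 1 + (45/100)·(20 − 1) = 1 + 8.55 = 9.55.
Rank 9 is 389 and rank 10 is 403.
Interpolate: 389 + 0.55·(403 − 389) = 389 + 0.55·14 = 396.7.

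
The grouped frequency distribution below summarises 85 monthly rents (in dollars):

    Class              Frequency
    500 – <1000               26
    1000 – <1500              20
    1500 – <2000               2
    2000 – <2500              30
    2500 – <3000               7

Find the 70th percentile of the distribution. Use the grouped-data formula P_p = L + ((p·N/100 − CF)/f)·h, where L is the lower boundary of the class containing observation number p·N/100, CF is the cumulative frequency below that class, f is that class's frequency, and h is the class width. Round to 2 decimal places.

2191.67

N = 85; target position k = 70/100 · 85 = 59.5.
Cumulative frequencies: 26, 46, 48, 78, 85.
Observation 59.5 falls in the class 2000 – <2500.
L = 2000, CF = 48, f = 30, h = 500.
P70 = 2000 + ((59.5 − 48)/30)·500 = 2000 + 191.667 = 2191.67.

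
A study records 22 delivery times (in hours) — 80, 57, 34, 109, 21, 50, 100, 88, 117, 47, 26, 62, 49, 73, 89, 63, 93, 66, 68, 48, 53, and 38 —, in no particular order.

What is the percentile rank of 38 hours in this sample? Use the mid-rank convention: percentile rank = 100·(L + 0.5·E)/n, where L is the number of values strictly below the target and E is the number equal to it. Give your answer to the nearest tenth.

Sorted: 21, 26, 34, 38, 47, 48, 49, 50, 53, 57, 62, 63, 66, 68, 73, 80, 88, 89, 93, 100, 109, 117.
Count below 38: L = 3; count equal: E = 1; n = 22.
Percentile rank = 100·(3 + 0.5·1)/22 = 100·3.5/22 = 15.91.

15.9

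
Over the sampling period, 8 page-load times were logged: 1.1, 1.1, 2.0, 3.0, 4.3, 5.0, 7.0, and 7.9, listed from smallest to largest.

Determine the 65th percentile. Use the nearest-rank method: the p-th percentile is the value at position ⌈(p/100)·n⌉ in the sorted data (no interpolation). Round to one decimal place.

n = 8.
Position = ⌈65/100 · 8⌉ = ⌈5.2⌉ = 6.
The value at rank 6 is 5.0.

5.0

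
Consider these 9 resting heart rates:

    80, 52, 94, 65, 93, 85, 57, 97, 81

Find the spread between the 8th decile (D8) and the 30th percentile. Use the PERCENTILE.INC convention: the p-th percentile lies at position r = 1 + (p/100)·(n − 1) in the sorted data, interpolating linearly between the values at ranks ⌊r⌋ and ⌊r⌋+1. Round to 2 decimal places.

Sorted: 52, 57, 65, 80, 81, 85, 93, 94, 97.
n = 9.
P30: r = 3.4; ranks 3–4 are 65, 80; interpolating gives 71.
P80: r = 7.4; ranks 7–8 are 93, 94; interpolating gives 93.4.
Difference: 93.4 − 71 = 22.4.

22.40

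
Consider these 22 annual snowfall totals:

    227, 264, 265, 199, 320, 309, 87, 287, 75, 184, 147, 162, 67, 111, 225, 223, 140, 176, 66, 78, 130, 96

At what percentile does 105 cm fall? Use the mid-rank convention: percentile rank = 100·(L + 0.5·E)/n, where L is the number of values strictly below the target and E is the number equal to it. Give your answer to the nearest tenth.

Sorted: 66, 67, 75, 78, 87, 96, 111, 130, 140, 147, 162, 176, 184, 199, 223, 225, 227, 264, 265, 287, 309, 320.
Count below 105: L = 6; count equal: E = 0; n = 22.
Percentile rank = 100·(6 + 0.5·0)/22 = 100·6/22 = 27.27.

27.3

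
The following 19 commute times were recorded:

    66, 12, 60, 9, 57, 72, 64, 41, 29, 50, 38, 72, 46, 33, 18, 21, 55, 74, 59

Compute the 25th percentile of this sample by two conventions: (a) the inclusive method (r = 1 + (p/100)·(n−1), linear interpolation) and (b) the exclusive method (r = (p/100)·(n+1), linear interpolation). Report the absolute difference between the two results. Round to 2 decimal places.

2.00

Sorted: 9, 12, 18, 21, 29, 33, 38, 41, 46, 50, 55, 57, 59, 60, 64, 66, 72, 72, 74.
n = 19.
(a) r = 5.5; between ranks 5 (29) and 6 (33): 31.
(b) r = 5 → value at rank 5 = 29.
|31 − 29| = 2.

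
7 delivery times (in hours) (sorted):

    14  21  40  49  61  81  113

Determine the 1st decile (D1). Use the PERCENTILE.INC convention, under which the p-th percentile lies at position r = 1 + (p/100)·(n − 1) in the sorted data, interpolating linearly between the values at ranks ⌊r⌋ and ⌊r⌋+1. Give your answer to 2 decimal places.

18.20

n = 7.
r = 1 + (10/100)·(7 − 1) = 1 + 0.6 = 1.6.
Rank 1 is 14 and rank 2 is 21.
Interpolate: 14 + 0.6·(21 − 14) = 14 + 0.6·7 = 18.2.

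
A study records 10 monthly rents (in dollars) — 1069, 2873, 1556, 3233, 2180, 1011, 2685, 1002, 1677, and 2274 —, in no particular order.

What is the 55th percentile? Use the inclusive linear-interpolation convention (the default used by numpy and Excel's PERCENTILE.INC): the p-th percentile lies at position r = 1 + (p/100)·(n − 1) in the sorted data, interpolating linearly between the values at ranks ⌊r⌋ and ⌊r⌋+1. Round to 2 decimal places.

Sorted: 1002, 1011, 1069, 1556, 1677, 2180, 2274, 2685, 2873, 3233.
n = 10.
r = 1 + (55/100)·(10 − 1) = 1 + 4.95 = 5.95.
Rank 5 is 1677 and rank 6 is 2180.
Interpolate: 1677 + 0.95·(2180 − 1677) = 1677 + 0.95·503 = 2154.85.

2154.85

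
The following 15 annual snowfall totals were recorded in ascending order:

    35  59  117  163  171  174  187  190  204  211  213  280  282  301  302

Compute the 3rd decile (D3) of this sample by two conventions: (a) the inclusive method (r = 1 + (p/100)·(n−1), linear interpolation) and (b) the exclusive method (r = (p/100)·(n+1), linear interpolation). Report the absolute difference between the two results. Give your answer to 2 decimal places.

2.20

n = 15.
(a) r = 5.2; between ranks 5 (171) and 6 (174): 171.6.
(b) r = 4.8; between ranks 4 (163) and 5 (171): 169.4.
|171.6 − 169.4| = 2.2.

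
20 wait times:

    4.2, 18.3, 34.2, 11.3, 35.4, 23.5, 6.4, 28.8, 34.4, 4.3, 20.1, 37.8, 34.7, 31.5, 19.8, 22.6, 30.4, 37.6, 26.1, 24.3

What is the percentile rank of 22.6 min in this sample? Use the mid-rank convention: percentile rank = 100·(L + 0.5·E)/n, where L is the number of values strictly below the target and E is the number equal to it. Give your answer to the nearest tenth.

37.5

Sorted: 4.2, 4.3, 6.4, 11.3, 18.3, 19.8, 20.1, 22.6, 23.5, 24.3, 26.1, 28.8, 30.4, 31.5, 34.2, 34.4, 34.7, 35.4, 37.6, 37.8.
Count below 22.6: L = 7; count equal: E = 1; n = 20.
Percentile rank = 100·(7 + 0.5·1)/20 = 100·7.5/20 = 37.5.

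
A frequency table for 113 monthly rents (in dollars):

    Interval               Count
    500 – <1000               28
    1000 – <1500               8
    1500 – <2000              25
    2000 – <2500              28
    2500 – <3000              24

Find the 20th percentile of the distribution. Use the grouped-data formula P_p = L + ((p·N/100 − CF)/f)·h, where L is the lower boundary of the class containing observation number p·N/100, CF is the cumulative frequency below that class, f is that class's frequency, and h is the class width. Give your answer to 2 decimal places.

903.57

N = 113; target position k = 20/100 · 113 = 22.6.
Cumulative frequencies: 28, 36, 61, 89, 113.
Observation 22.6 falls in the class 500 – <1000.
L = 500, CF = 0, f = 28, h = 500.
P20 = 500 + ((22.6 − 0)/28)·500 = 500 + 403.571 = 903.571.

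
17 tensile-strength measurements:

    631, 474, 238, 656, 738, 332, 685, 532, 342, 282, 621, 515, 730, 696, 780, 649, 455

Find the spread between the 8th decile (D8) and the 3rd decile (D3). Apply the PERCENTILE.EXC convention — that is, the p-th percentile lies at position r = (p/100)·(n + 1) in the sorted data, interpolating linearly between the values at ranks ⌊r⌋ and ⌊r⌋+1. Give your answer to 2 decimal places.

Sorted: 238, 282, 332, 342, 455, 474, 515, 532, 621, 631, 649, 656, 685, 696, 730, 738, 780.
n = 17.
P30: r = 5.4; ranks 5–6 are 455, 474; interpolating gives 462.6.
P80: r = 14.4; ranks 14–15 are 696, 730; interpolating gives 709.6.
Difference: 709.6 − 462.6 = 247.

247.00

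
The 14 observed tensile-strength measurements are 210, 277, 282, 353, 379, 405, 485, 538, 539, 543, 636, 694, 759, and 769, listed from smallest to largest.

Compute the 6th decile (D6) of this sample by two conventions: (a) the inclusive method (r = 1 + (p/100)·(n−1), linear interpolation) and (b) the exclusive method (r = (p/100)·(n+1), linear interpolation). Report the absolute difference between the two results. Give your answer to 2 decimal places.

0.20

n = 14.
(a) r = 8.8; between ranks 8 (538) and 9 (539): 538.8.
(b) r = 9 → value at rank 9 = 539.
|538.8 − 539| = 0.2.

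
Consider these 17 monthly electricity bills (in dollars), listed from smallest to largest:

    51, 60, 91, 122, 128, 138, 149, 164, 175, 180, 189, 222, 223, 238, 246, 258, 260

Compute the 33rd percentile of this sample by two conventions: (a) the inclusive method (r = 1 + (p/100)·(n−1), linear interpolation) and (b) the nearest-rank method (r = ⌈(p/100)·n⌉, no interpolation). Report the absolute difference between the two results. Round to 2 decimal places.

3.08

n = 17.
(a) r = 6.28; between ranks 6 (138) and 7 (149): 141.08.
(b) the nearest-rank method: rank 6 → 138.
|141.08 − 138| = 3.08.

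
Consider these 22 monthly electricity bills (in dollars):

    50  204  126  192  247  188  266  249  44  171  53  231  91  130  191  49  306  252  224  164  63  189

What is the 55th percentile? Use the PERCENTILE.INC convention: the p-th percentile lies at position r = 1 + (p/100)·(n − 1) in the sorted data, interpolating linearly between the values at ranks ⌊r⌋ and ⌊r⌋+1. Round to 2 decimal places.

Sorted: 44, 49, 50, 53, 63, 91, 126, 130, 164, 171, 188, 189, 191, 192, 204, 224, 231, 247, 249, 252, 266, 306.
n = 22.
r = 1 + (55/100)·(22 − 1) = 1 + 11.55 = 12.55.
Rank 12 is 189 and rank 13 is 191.
Interpolate: 189 + 0.55·(191 − 189) = 189 + 0.55·2 = 190.1.

190.10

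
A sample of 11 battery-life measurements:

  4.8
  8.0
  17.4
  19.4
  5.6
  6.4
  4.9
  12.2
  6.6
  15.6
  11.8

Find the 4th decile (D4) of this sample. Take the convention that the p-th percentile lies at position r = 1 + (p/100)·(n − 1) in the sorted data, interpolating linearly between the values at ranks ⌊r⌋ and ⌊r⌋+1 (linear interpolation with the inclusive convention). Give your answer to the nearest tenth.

Sorted: 4.8, 4.9, 5.6, 6.4, 6.6, 8.0, 11.8, 12.2, 15.6, 17.4, 19.4.
n = 11.
r = 1 + (40/100)·(11 − 1) = 1 + 4 = 5.
r is an integer, so P40 is the value at rank 5: 6.6.

6.6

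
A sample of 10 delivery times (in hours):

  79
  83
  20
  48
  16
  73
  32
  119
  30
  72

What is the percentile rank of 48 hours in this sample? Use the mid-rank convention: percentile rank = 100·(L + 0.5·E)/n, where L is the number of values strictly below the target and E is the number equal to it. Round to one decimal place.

Sorted: 16, 20, 30, 32, 48, 72, 73, 79, 83, 119.
Count below 48: L = 4; count equal: E = 1; n = 10.
Percentile rank = 100·(4 + 0.5·1)/10 = 100·4.5/10 = 45.

45.0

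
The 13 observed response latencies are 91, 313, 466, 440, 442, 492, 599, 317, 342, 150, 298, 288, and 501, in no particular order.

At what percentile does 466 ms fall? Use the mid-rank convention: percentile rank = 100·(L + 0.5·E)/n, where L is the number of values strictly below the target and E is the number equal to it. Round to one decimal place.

Sorted: 91, 150, 288, 298, 313, 317, 342, 440, 442, 466, 492, 501, 599.
Count below 466: L = 9; count equal: E = 1; n = 13.
Percentile rank = 100·(9 + 0.5·1)/13 = 100·9.5/13 = 73.08.

73.1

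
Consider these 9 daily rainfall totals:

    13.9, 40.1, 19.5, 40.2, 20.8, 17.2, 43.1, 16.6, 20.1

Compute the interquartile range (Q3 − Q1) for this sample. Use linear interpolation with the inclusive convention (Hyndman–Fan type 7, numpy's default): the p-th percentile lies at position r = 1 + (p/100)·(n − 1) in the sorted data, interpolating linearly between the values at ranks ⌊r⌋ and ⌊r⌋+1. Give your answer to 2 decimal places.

22.90

Sorted: 13.9, 16.6, 17.2, 19.5, 20.1, 20.8, 40.1, 40.2, 43.1.
n = 9.
P25: r = 3 (integer) → 17.2.
P75: r = 7 (integer) → 40.1.
Difference: 40.1 − 17.2 = 22.9.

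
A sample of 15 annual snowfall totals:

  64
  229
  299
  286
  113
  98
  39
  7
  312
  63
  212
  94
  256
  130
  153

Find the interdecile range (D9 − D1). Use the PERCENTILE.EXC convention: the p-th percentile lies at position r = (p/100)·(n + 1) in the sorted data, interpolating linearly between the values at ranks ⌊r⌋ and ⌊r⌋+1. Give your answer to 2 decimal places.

278.00

Sorted: 7, 39, 63, 64, 94, 98, 113, 130, 153, 212, 229, 256, 286, 299, 312.
n = 15.
P10: r = 1.6; ranks 1–2 are 7, 39; interpolating gives 26.2.
P90: r = 14.4; ranks 14–15 are 299, 312; interpolating gives 304.2.
Difference: 304.2 − 26.2 = 278.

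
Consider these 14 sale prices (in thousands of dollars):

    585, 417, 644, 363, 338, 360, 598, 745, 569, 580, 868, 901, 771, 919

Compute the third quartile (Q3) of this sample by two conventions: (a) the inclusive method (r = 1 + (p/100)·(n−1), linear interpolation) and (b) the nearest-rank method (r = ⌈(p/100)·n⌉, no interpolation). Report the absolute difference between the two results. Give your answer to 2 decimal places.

6.50

Sorted: 338, 360, 363, 417, 569, 580, 585, 598, 644, 745, 771, 868, 901, 919.
n = 14.
(a) r = 10.75; between ranks 10 (745) and 11 (771): 764.5.
(b) the nearest-rank method: rank 11 → 771.
|764.5 − 771| = 6.5.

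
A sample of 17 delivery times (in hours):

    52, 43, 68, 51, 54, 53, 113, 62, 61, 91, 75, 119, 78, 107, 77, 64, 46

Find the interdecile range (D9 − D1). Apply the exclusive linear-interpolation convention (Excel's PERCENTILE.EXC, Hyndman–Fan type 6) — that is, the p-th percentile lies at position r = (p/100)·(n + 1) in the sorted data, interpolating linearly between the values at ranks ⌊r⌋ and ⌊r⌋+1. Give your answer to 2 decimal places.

Sorted: 43, 46, 51, 52, 53, 54, 61, 62, 64, 68, 75, 77, 78, 91, 107, 113, 119.
n = 17.
P10: r = 1.8; ranks 1–2 are 43, 46; interpolating gives 45.4.
P90: r = 16.2; ranks 16–17 are 113, 119; interpolating gives 114.2.
Difference: 114.2 − 45.4 = 68.8.

68.80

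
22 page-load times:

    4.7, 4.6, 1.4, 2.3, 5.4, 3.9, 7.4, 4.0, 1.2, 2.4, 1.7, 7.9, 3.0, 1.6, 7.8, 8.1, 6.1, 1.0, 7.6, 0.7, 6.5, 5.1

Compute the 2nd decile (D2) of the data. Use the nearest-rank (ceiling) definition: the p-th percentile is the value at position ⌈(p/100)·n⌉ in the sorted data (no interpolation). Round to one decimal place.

1.6

Sorted: 0.7, 1.0, 1.2, 1.4, 1.6, 1.7, 2.3, 2.4, 3.0, 3.9, 4.0, 4.6, 4.7, 5.1, 5.4, 6.1, 6.5, 7.4, 7.6, 7.8, 7.9, 8.1.
n = 22.
Position = ⌈20/100 · 22⌉ = ⌈4.4⌉ = 5.
The value at rank 5 is 1.6.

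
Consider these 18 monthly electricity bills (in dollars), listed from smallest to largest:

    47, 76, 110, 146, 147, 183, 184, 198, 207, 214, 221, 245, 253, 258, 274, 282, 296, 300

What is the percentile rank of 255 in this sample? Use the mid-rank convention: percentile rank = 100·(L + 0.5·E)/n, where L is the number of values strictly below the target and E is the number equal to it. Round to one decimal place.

72.2

Count below 255: L = 13; count equal: E = 0; n = 18.
Percentile rank = 100·(13 + 0.5·0)/18 = 100·13/18 = 72.22.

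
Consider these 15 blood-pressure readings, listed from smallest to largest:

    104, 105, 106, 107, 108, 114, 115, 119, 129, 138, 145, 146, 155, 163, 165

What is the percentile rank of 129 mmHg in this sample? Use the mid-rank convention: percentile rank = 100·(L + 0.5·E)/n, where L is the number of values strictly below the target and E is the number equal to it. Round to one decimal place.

56.7

Count below 129: L = 8; count equal: E = 1; n = 15.
Percentile rank = 100·(8 + 0.5·1)/15 = 100·8.5/15 = 56.67.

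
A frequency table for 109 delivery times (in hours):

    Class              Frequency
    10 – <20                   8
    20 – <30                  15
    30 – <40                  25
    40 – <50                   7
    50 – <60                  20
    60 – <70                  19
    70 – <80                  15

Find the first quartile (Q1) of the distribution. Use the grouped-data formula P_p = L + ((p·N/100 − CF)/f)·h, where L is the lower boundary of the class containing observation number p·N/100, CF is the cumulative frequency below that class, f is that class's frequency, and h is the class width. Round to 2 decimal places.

N = 109; target position k = 25/100 · 109 = 27.25.
Cumulative frequencies: 8, 23, 48, 55, 75, 94, 109.
Observation 27.25 falls in the class 30 – <40.
L = 30, CF = 23, f = 25, h = 10.
P25 = 30 + ((27.25 − 23)/25)·10 = 30 + 1.7 = 31.7.

31.70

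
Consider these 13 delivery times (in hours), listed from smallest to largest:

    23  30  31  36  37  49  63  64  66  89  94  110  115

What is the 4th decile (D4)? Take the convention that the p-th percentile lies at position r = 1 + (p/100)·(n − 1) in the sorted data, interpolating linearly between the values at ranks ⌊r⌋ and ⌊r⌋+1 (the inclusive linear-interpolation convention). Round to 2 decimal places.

46.60

n = 13.
r = 1 + (40/100)·(13 − 1) = 1 + 4.8 = 5.8.
Rank 5 is 37 and rank 6 is 49.
Interpolate: 37 + 0.8·(49 − 37) = 37 + 0.8·12 = 46.6.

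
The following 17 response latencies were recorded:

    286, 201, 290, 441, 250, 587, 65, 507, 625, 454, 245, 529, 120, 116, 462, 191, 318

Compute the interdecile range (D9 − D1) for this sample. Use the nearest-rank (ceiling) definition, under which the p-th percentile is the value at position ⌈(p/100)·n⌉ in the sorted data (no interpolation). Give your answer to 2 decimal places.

Sorted: 65, 116, 120, 191, 201, 245, 250, 286, 290, 318, 441, 454, 462, 507, 529, 587, 625.
n = 17.
P10: rank ⌈10/100·17⌉ = 2 → 116.
P90: rank ⌈90/100·17⌉ = 16 → 587.
Difference: 587 − 116 = 471.

471.00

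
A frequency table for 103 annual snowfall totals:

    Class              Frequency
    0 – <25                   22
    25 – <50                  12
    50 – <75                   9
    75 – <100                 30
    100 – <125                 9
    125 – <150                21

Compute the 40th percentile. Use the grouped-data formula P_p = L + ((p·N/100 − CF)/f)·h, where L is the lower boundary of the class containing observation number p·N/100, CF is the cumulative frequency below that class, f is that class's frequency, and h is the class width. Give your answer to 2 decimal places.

70.00

N = 103; target position k = 40/100 · 103 = 41.2.
Cumulative frequencies: 22, 34, 43, 73, 82, 103.
Observation 41.2 falls in the class 50 – <75.
L = 50, CF = 34, f = 9, h = 25.
P40 = 50 + ((41.2 − 34)/9)·25 = 50 + 20 = 70.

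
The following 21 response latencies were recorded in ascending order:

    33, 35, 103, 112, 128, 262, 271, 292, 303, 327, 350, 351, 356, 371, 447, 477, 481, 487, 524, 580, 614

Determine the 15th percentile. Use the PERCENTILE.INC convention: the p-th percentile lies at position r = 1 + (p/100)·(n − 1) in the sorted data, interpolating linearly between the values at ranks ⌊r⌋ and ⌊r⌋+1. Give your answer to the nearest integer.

112

n = 21.
r = 1 + (15/100)·(21 − 1) = 1 + 3 = 4.
r is an integer, so P15 is the value at rank 4: 112.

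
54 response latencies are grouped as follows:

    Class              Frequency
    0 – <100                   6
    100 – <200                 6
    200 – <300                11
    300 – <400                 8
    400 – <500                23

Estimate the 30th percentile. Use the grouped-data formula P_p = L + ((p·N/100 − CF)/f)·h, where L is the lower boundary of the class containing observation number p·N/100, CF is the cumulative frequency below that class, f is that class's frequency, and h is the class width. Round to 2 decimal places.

N = 54; target position k = 30/100 · 54 = 16.2.
Cumulative frequencies: 6, 12, 23, 31, 54.
Observation 16.2 falls in the class 200 – <300.
L = 200, CF = 12, f = 11, h = 100.
P30 = 200 + ((16.2 − 12)/11)·100 = 200 + 38.1818 = 238.182.

238.18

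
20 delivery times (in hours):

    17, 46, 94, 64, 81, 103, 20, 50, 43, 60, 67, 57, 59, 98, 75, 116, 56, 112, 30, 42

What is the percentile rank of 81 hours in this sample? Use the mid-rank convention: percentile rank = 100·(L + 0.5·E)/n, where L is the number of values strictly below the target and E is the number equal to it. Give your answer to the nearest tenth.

Sorted: 17, 20, 30, 42, 43, 46, 50, 56, 57, 59, 60, 64, 67, 75, 81, 94, 98, 103, 112, 116.
Count below 81: L = 14; count equal: E = 1; n = 20.
Percentile rank = 100·(14 + 0.5·1)/20 = 100·14.5/20 = 72.5.

72.5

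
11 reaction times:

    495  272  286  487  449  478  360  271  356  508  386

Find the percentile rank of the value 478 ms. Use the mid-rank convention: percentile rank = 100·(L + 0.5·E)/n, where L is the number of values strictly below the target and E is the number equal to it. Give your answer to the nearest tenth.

Sorted: 271, 272, 286, 356, 360, 386, 449, 478, 487, 495, 508.
Count below 478: L = 7; count equal: E = 1; n = 11.
Percentile rank = 100·(7 + 0.5·1)/11 = 100·7.5/11 = 68.18.

68.2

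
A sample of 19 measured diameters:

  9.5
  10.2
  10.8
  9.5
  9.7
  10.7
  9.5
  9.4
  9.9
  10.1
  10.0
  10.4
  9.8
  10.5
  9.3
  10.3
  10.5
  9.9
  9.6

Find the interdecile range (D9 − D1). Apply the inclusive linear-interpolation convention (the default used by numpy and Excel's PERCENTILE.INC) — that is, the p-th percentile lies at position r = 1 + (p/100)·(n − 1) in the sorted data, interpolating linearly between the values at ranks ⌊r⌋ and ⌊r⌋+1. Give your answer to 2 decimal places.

Sorted: 9.3, 9.4, 9.5, 9.5, 9.5, 9.6, 9.7, 9.8, 9.9, 9.9, 10.0, 10.1, 10.2, 10.3, 10.4, 10.5, 10.5, 10.7, 10.8.
n = 19.
P10: r = 2.8; ranks 2–3 are 9.4, 9.5; interpolating gives 9.48.
P90: r = 17.2; ranks 17–18 are 10.5, 10.7; interpolating gives 10.54.
Difference: 10.54 − 9.48 = 1.06.

1.06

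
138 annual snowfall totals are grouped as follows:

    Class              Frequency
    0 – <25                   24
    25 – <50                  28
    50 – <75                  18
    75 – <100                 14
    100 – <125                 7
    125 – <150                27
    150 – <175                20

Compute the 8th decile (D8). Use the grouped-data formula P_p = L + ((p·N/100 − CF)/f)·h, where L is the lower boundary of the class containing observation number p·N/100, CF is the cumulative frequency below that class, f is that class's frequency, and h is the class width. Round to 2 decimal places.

N = 138; target position k = 80/100 · 138 = 110.4.
Cumulative frequencies: 24, 52, 70, 84, 91, 118, 138.
Observation 110.4 falls in the class 125 – <150.
L = 125, CF = 91, f = 27, h = 25.
P80 = 125 + ((110.4 − 91)/27)·25 = 125 + 17.963 = 142.963.

142.96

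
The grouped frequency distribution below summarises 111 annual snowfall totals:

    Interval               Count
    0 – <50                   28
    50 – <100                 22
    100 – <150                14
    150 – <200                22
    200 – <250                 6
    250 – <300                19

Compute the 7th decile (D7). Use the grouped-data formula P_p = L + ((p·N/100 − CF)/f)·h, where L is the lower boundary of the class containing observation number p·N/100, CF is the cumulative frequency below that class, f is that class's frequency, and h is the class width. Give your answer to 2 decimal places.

N = 111; target position k = 70/100 · 111 = 77.7.
Cumulative frequencies: 28, 50, 64, 86, 92, 111.
Observation 77.7 falls in the class 150 – <200.
L = 150, CF = 64, f = 22, h = 50.
P70 = 150 + ((77.7 − 64)/22)·50 = 150 + 31.1364 = 181.136.

181.14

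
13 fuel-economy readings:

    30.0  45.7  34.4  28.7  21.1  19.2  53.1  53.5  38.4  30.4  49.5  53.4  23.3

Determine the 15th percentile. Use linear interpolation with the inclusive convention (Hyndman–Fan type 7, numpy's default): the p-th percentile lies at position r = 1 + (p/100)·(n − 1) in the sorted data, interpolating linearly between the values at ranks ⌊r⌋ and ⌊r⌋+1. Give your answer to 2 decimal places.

22.86

Sorted: 19.2, 21.1, 23.3, 28.7, 30.0, 30.4, 34.4, 38.4, 45.7, 49.5, 53.1, 53.4, 53.5.
n = 13.
r = 1 + (15/100)·(13 − 1) = 1 + 1.8 = 2.8.
Rank 2 is 21.1 and rank 3 is 23.3.
Interpolate: 21.1 + 0.8·(23.3 − 21.1) = 21.1 + 0.8·2.2 = 22.86.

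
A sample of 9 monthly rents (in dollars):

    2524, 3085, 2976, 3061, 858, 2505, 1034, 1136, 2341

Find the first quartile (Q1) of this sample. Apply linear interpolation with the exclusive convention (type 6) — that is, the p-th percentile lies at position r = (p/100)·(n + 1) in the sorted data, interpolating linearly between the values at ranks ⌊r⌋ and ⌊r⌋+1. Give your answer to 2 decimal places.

Sorted: 858, 1034, 1136, 2341, 2505, 2524, 2976, 3061, 3085.
n = 9.
r = (25/100)·(9 + 1) = 2.5.
Rank 2 is 1034 and rank 3 is 1136.
Interpolate: 1034 + 0.5·(1136 − 1034) = 1034 + 0.5·102 = 1085.

1085.00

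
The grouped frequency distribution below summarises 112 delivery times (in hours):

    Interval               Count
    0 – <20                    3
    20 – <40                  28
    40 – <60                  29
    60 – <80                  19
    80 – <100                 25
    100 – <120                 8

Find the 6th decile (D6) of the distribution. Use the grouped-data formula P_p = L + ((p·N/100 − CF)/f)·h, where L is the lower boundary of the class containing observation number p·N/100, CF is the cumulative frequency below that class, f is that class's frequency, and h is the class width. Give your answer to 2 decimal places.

67.58

N = 112; target position k = 60/100 · 112 = 67.2.
Cumulative frequencies: 3, 31, 60, 79, 104, 112.
Observation 67.2 falls in the class 60 – <80.
L = 60, CF = 60, f = 19, h = 20.
P60 = 60 + ((67.2 − 60)/19)·20 = 60 + 7.57895 = 67.5789.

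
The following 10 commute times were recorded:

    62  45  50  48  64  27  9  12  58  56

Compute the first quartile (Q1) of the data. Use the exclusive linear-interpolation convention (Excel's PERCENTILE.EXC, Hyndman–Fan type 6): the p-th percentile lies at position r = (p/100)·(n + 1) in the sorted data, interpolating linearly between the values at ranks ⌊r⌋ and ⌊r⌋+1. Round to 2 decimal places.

23.25

Sorted: 9, 12, 27, 45, 48, 50, 56, 58, 62, 64.
n = 10.
r = (25/100)·(10 + 1) = 2.75.
Rank 2 is 12 and rank 3 is 27.
Interpolate: 12 + 0.75·(27 − 12) = 12 + 0.75·15 = 23.25.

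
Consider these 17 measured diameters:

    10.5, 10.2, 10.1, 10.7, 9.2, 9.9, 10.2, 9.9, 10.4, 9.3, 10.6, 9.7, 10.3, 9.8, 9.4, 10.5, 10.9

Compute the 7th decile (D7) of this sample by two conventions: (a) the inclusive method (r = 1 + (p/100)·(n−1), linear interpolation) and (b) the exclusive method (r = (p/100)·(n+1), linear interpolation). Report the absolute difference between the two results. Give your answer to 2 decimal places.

Sorted: 9.2, 9.3, 9.4, 9.7, 9.8, 9.9, 9.9, 10.1, 10.2, 10.2, 10.3, 10.4, 10.5, 10.5, 10.6, 10.7, 10.9.
n = 17.
(a) r = 12.2; between ranks 12 (10.4) and 13 (10.5): 10.42.
(b) r = 12.6; between ranks 12 (10.4) and 13 (10.5): 10.46.
|10.42 − 10.46| = 0.04.

0.04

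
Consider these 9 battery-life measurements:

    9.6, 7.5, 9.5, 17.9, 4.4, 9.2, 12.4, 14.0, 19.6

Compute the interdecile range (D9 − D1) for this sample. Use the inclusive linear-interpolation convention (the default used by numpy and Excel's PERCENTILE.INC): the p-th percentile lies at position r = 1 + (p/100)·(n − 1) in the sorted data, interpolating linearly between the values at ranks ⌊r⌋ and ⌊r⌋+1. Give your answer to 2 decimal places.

Sorted: 4.4, 7.5, 9.2, 9.5, 9.6, 12.4, 14.0, 17.9, 19.6.
n = 9.
P10: r = 1.8; ranks 1–2 are 4.4, 7.5; interpolating gives 6.88.
P90: r = 8.2; ranks 8–9 are 17.9, 19.6; interpolating gives 18.24.
Difference: 18.24 − 6.88 = 11.36.

11.36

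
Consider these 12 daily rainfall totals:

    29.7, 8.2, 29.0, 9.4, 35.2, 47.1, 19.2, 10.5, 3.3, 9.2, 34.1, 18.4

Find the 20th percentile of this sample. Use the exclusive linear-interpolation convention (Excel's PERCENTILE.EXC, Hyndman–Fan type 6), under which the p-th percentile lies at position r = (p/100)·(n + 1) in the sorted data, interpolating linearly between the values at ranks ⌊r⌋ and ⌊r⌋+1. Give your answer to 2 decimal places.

Sorted: 3.3, 8.2, 9.2, 9.4, 10.5, 18.4, 19.2, 29.0, 29.7, 34.1, 35.2, 47.1.
n = 12.
r = (20/100)·(12 + 1) = 2.6.
Rank 2 is 8.2 and rank 3 is 9.2.
Interpolate: 8.2 + 0.6·(9.2 − 8.2) = 8.2 + 0.6·1 = 8.8.

8.80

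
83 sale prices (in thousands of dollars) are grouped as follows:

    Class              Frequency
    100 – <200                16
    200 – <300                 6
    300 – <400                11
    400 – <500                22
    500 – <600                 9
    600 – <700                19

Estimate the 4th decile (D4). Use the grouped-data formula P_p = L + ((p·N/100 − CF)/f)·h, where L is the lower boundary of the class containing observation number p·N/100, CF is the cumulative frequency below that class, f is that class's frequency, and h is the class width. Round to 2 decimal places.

400.91

N = 83; target position k = 40/100 · 83 = 33.2.
Cumulative frequencies: 16, 22, 33, 55, 64, 83.
Observation 33.2 falls in the class 400 – <500.
L = 400, CF = 33, f = 22, h = 100.
P40 = 400 + ((33.2 − 33)/22)·100 = 400 + 0.909091 = 400.909.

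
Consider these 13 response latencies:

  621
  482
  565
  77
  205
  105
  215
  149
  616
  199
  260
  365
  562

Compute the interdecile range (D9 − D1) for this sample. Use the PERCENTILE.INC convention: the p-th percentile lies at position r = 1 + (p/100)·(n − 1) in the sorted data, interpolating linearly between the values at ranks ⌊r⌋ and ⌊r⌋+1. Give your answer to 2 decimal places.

Sorted: 77, 105, 149, 199, 205, 215, 260, 365, 482, 562, 565, 616, 621.
n = 13.
P10: r = 2.2; ranks 2–3 are 105, 149; interpolating gives 113.8.
P90: r = 11.8; ranks 11–12 are 565, 616; interpolating gives 605.8.
Difference: 605.8 − 113.8 = 492.

492.00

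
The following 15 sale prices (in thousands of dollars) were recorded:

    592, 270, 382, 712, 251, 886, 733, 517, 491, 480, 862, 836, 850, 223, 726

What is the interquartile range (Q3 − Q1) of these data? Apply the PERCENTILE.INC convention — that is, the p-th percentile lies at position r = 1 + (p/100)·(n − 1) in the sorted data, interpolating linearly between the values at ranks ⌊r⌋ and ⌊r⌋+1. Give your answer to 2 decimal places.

Sorted: 223, 251, 270, 382, 480, 491, 517, 592, 712, 726, 733, 836, 850, 862, 886.
n = 15.
P25: r = 4.5; ranks 4–5 are 382, 480; interpolating gives 431.
P75: r = 11.5; ranks 11–12 are 733, 836; interpolating gives 784.5.
Difference: 784.5 − 431 = 353.5.

353.50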